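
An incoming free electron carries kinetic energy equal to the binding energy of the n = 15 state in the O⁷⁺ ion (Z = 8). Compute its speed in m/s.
1.1668e+06 m/s (or 0.39% of c)

The binding energy at n = 15 for O⁷⁺ is:
E_15 = -13.6057 × 8²/15² = -3.8700658 eV
|E_15| = 3.8700658 eV

Convert to Joules:
KE = 3.8700658 eV × (1.602177 × 10⁻¹⁹ J/eV) = 6.200530e-19 J

Using KE = ½mv²:
v = √(2·KE/m_e)
v = √(2 × 6.200530e-19 J / 9.10938 × 10⁻³¹ kg)
v = 1.1668e+06 m/s

This is approximately 0.39% the speed of light.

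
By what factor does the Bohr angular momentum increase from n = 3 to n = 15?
5.000

In the Bohr model, L_n = nℏ, so the ratio is purely the ratio of quantum numbers:

L_15/L_3 = 15ℏ / 3ℏ = 15/3 = 5.000

The angular momentum scales linearly with n.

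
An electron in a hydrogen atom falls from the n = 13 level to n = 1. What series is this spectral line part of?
Lyman series

The spectral series in hydrogen are named based on the final (lower) energy level:
- Lyman series: n_final = 1 (ultraviolet)
- Balmer series: n_final = 2 (visible/near-UV)
- Paschen series: n_final = 3 (infrared)
- Brackett series: n_final = 4 (infrared)
- Pfund series: n_final = 5 (far infrared)

Since this transition ends at n = 1, it belongs to the Lyman series.

For reference, this 13 → 1 line has photon energy
ΔE = 13.6057 eV × (1/1² - 1/13²) = 13.525193 eV,
corresponding to wavelength λ = hc/ΔE = 1239.84 eV·nm / 13.525193 eV = 91.6689 nm in the ultraviolet region.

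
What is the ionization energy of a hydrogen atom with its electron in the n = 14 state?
0.06942 eV

The ionization energy is the energy needed to remove the electron completely (n → ∞).

For hydrogen, E_n = -13.6057 eV / n².

At n = 14: E_14 = -13.6057 / 14² = -0.06941684 eV
At n = ∞: E_∞ = 0 eV

Ionization energy = E_∞ - E_14 = 0 - (-0.06941684) = 0.06941684 eV
Ionization energy ≈ 0.06942 eV

This is also called the binding energy of the electron in state n = 14.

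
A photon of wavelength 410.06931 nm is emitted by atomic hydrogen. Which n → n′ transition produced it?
n = 6 → n = 2

First, find the photon energy from the wavelength (hc = 1239.84 eV·nm):
E = hc/λ = 1239.84 eV·nm / 410.06931 nm = 3.0234889 eV

The energy levels of hydrogen satisfy E_n = -13.6057 / n² eV, so an emission n_i → n_f releases
ΔE = 13.6057 × (1/n_f² − 1/n_i²) eV.

Setting ΔE equal to the photon energy:
1/n_f² − 1/n_i² = 3.0234889 / 13.6057 = 0.22222222

Since 1/n_i² must be positive, we need 1/n_f² > 0.22222222, i.e. n_f ≤ 2. For each allowed n_f, solve n_i = (1/n_f² − 0.22222222)^(−1/2) and check whether it is a whole number:
  n_f = 1: 1/n_i² = 1.00000000 − 0.22222222 = 0.77777778 → n_i = 1.134  (not an integer) ✗
  n_f = 2: 1/n_i² = 0.25000000 − 0.22222222 = 0.02777778 → n_i = 6.000  → integer, n_i = 6 ✓

Only n_f = 2 gives an integer upper level, n_i = 6.

The transition is from n = 6 to n = 2 (emission).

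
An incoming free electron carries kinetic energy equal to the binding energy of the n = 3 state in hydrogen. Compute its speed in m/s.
7.29231e+05 m/s (or 0.2432% of c)

The binding energy at n = 3 for hydrogen is:
E_3 = -13.6057/3² = -1.51174444 eV
|E_3| = 1.51174444 eV

Convert to Joules:
KE = 1.51174444 eV × (1.602177 × 10⁻¹⁹ J/eV) = 2.4220822e-19 J

Using KE = ½mv²:
v = √(2·KE/m_e)
v = √(2 × 2.4220822e-19 J / 9.10938 × 10⁻³¹ kg)
v = 7.29231e+05 m/s

This is approximately 0.2432% the speed of light.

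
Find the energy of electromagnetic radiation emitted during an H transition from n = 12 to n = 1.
13.51122 eV

The energy levels are E_n = -13.6057 eV / n².

Energy at n = 12: E_12 = -13.6057 / 12² = -0.09448403 eV
Energy at n = 1: E_1 = -13.6057 / 1² = -13.60570000 eV

For emission (electron falling to lower state), the photon energy is:
E_photon = E_12 - E_1 = |-0.09448403 - (-13.60570000)|
E_photon = 13.51122 eV

This energy is carried away by the emitted photon.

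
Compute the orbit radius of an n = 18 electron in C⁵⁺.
2.857557 nm (or 28.575569 Å)

The Bohr radius formula is:
r_n = n² a₀ / Z

where a₀ = 0.052917721 nm is the Bohr radius.

For C⁵⁺ (Z = 6) at n = 18:
r_18 = 18² × 0.052917721 nm / 6
r_18 = 324 × 0.052917721 nm / 6
r_18 = 17.1453416 nm / 6
r_18 = 2.857557 nm

The electron orbits at approximately 2.857557 nm from the nucleus.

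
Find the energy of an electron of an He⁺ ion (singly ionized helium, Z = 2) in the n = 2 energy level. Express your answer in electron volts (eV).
-13.605700 eV

The energy levels of a hydrogen-like atom are given by:
E_n = -13.6057 Z² / n² eV  (with Z = 2 for He⁺)

For n = 2:
E_2 = -13.6057 × 2² / 2²
E_2 = -13.6057 × 4 / 4
E_2 = -13.605700 eV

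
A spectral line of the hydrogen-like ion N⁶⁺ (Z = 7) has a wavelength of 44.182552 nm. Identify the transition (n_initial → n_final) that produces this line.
n = 7 → n = 4

First, find the photon energy from the wavelength (hc = 1239.84 eV·nm):
E = hc/λ = 1239.84 eV·nm / 44.182552 nm = 28.061756 eV

The energy levels of N⁶⁺ satisfy E_n = -13.6057 × 7² / n² eV, so an emission n_i → n_f releases
ΔE = 13.6057 × 7² × (1/n_f² − 1/n_i²) eV.

Setting ΔE equal to the photon energy:
1/n_f² − 1/n_i² = 28.061756 / (13.6057 × 7²) = 0.042091836

Since 1/n_i² must be positive, we need 1/n_f² > 0.042091836, i.e. n_f ≤ 4. For each allowed n_f, solve n_i = (1/n_f² − 0.042091836)^(−1/2) and check whether it is a whole number:
  n_f = 1: 1/n_i² = 1.000000000 − 0.042091836 = 0.957908164 → n_i = 1.022  (not an integer) ✗
  n_f = 2: 1/n_i² = 0.250000000 − 0.042091836 = 0.207908164 → n_i = 2.193  (not an integer) ✗
  n_f = 3: 1/n_i² = 0.111111111 − 0.042091836 = 0.069019275 → n_i = 3.806  (not an integer) ✗
  n_f = 4: 1/n_i² = 0.062500000 − 0.042091836 = 0.020408164 → n_i = 7.000  → integer, n_i = 7 ✓

Only n_f = 4 gives an integer upper level, n_i = 7.

The transition is from n = 7 to n = 4 (emission).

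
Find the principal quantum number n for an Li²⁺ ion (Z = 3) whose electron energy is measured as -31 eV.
n = 2

The exact energy levels follow E_n = -13.6057 Z² / n² eV with Z = 3.

The measured value (-31 eV) is reported to only 2 significant figures, so we must test candidate n values and see which one matches to that precision.

Candidate energies:
  n = 1:  E = -13.6057 × 3² / 1² = -122.45130 eV
  n = 2:  E = -13.6057 × 3² / 2² = -30.61283 eV  ← matches
  n = 3:  E = -13.6057 × 3² / 3² = -13.60570 eV
  n = 4:  E = -13.6057 × 3² / 4² = -7.65321 eV

Checking against the measurement of -31 eV (2 sig figs), only n = 2 agrees:
E_2 = -30.61283 eV, which rounds to -31 eV ✓

Therefore n = 2.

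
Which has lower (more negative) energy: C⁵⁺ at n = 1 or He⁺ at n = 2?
C⁵⁺ at n = 1 (E = -489.80520 eV)

Using E_n = -13.6057 Z² / n² eV:

C⁵⁺ (Z = 6) at n = 1:
E = -13.6057 × 6² / 1² = -13.6057 × 36 / 1 = -489.80520000 eV

He⁺ (Z = 2) at n = 2:
E = -13.6057 × 2² / 2² = -13.6057 × 4 / 4 = -13.60570000 eV

Since -489.80520000 eV < -13.60570000 eV,
C⁵⁺ at n = 1 is more tightly bound (requires more energy to ionize).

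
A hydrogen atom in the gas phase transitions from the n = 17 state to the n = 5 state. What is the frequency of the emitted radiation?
1.2021e+14 Hz

First, find the transition energy:
E_17 = -13.6057 / 17² = -0.04707855 eV
E_5 = -13.6057 / 5² = -0.54422800 eV
|ΔE| = |E_5 - E_17| = 0.49714945 eV

Convert to Joules: E = 0.49714945 eV × (1.602177 × 10⁻¹⁹ J/eV) = 7.965214e-20 J

Using E = hf:
f = E/h = 7.965214e-20 J / (6.62607 × 10⁻³⁴ J·s)
f = 1.2021e+14 Hz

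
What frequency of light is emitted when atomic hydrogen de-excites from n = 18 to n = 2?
8.123e+14 Hz

First, find the transition energy:
E_18 = -13.6057 / 18² = -0.041993 eV
E_2 = -13.6057 / 2² = -3.401425 eV
|ΔE| = |E_2 - E_18| = 3.359432 eV

Convert to Joules: E = 3.359432 eV × (1.602177 × 10⁻¹⁹ J/eV) = 5.38240e-19 J

Using E = hf:
f = E/h = 5.38240e-19 J / (6.62607 × 10⁻³⁴ J·s)
f = 8.123e+14 Hz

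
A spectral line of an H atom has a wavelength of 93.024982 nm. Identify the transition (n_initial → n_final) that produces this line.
n = 7 → n = 1

First, find the photon energy from the wavelength (hc = 1239.84 eV·nm):
E = hc/λ = 1239.84 eV·nm / 93.024982 nm = 13.328033 eV

The energy levels of hydrogen satisfy E_n = -13.6057 / n² eV, so an emission n_i → n_f releases
ΔE = 13.6057 × (1/n_f² − 1/n_i²) eV.

Setting ΔE equal to the photon energy:
1/n_f² − 1/n_i² = 13.328033 / 13.6057 = 0.97959186

Since 1/n_i² must be positive, we need 1/n_f² > 0.97959186, i.e. n_f ≤ 1. For each allowed n_f, solve n_i = (1/n_f² − 0.97959186)^(−1/2) and check whether it is a whole number:
  n_f = 1: 1/n_i² = 1.00000000 − 0.97959186 = 0.02040814 → n_i = 7.000  → integer, n_i = 7 ✓

Only n_f = 1 gives an integer upper level, n_i = 7.

The transition is from n = 7 to n = 1 (emission).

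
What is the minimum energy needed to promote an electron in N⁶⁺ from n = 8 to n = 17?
8.110015 eV

The energy levels of a hydrogen-like atom are E_n = -13.6057 Z² eV / n².

Energy at n = 8: E_8 = -13.6057 × 7² / 8² = -10.416864063 eV
Energy at n = 17: E_17 = -13.6057 × 7² / 17² = -2.306848789 eV

The excitation energy is the difference:
ΔE = E_17 - E_8
ΔE = -2.306848789 - (-10.416864063)
ΔE = 8.110015 eV

Since this is positive, energy must be absorbed (photon absorption).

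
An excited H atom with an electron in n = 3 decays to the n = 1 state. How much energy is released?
12.09396 eV

The energy levels are E_n = -13.6057 eV / n².

Energy at n = 3: E_3 = -13.6057 / 3² = -1.51174444 eV
Energy at n = 1: E_1 = -13.6057 / 1² = -13.60570000 eV

For emission (electron falling to lower state), the photon energy is:
E_photon = E_3 - E_1 = |-1.51174444 - (-13.60570000)|
E_photon = 12.09396 eV

This energy is carried away by the emitted photon.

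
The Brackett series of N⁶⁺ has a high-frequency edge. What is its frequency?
1.00751e+16 Hz

The series limit corresponds to the transition from n = ∞ to n = 4.
This is the highest energy (shortest wavelength) transition in the Brackett series.

E_∞ = 0 eV
E_4 = -13.6057 × 7² / 4² = -41.6674563 eV

Energy at series limit:
ΔE = E_∞ - E_4 = 0 - (-41.6674563) = 41.6674563 eV
E = 41.6674563 eV × (1.602177 × 10⁻¹⁹ J/eV) = 6.6758640e-18 J
f = E/h = 6.6758640e-18 J / (6.62607 × 10⁻³⁴ J·s) = 1.00751e+16 Hz

This energy equals the ionization energy from the n = 4 state of N⁶⁺.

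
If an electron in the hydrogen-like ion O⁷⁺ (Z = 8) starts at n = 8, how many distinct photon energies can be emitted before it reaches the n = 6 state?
3

The electron can occupy levels n = 6, 7, ..., 8 during de-excitation — that is m = 8 - 6 + 1 = 3 distinct levels.

The number of distinct spectral lines equals the number of ways to choose 2 of these m levels (each pair gives one possible emission transition):

Number of lines = m(m-1)/2 = 3×2/2 = 3

These correspond to all possible transitions between the 3 levels:
8 → 7, 8 → 6, 7 → 6

Each transition produces a photon with a unique energy (and thus wavelength). This count does not depend on Z.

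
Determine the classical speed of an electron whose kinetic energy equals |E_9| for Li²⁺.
7.29e+05 m/s (or 0.24% of c)

The binding energy at n = 9 for Li²⁺ is:
E_9 = -13.6057 × 3²/9² = -1.51174 eV
|E_9| = 1.51174 eV

Convert to Joules:
KE = 1.51174 eV × (1.602177 × 10⁻¹⁹ J/eV) = 2.4221e-19 J

Using KE = ½mv²:
v = √(2·KE/m_e)
v = √(2 × 2.4221e-19 J / 9.10938 × 10⁻³¹ kg)
v = 7.29e+05 m/s

This is approximately 0.24% the speed of light.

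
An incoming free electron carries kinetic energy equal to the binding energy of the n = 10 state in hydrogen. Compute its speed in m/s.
2.18769e+05 m/s (or 0.07297% of c)

The binding energy at n = 10 for hydrogen is:
E_10 = -13.6057/10² = -0.136057000 eV
|E_10| = 0.136057000 eV

Convert to Joules:
KE = 0.136057000 eV × (1.602177 × 10⁻¹⁹ J/eV) = 2.1798740e-20 J

Using KE = ½mv²:
v = √(2·KE/m_e)
v = √(2 × 2.1798740e-20 J / 9.10938 × 10⁻³¹ kg)
v = 2.18769e+05 m/s

This is approximately 0.07297% the speed of light.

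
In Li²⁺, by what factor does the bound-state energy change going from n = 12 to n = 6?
4.0000

Using E_n = -13.6057 Z² / n² eV with Z = 3:

E_6 = -13.6057 × 3² / 6² = -122.4513 / 36 = -3.4014250000 eV
E_12 = -13.6057 × 3² / 12² = -122.4513 / 144 = -0.8503562500 eV

The ratio is:
E_6/E_12 = (-3.4014250000) / (-0.8503562500)
E_6/E_12 = (-122.4513/36) / (-122.4513/144)
E_6/E_12 = 144/36
E_6/E_12 = 4.0000
(Note: the Z² factors cancel in the ratio.)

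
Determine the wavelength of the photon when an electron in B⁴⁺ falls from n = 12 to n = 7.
270.732074 nm

First, find the transition energy using E_n = -13.6057 Z² / n² eV:
E_12 = -13.6057 × 5² / 12² = -2.3621006944 eV
E_7 = -13.6057 × 5² / 7² = -6.9416836735 eV

Photon energy: |ΔE| = |E_7 - E_12| = 4.5795829791 eV

Convert to wavelength using E = hc/λ with hc = 1239.84 eV·nm:
λ = hc/E = 1239.84 eV·nm / 4.5795829791 eV
λ = 270.732074 nm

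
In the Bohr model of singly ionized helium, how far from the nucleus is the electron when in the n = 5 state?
0.661472 nm (or 6.614715 Å)

The Bohr radius formula is:
r_n = n² a₀ / Z

where a₀ = 0.052917721 nm is the Bohr radius.

For He⁺ (Z = 2) at n = 5:
r_5 = 5² × 0.052917721 nm / 2
r_5 = 25 × 0.052917721 nm / 2
r_5 = 1.3229430 nm / 2
r_5 = 0.661472 nm

The electron orbits at approximately 0.661472 nm from the nucleus.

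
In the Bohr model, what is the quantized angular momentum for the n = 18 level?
1.90e-33 J·s (or 18ℏ)

In the Bohr model, angular momentum is quantized:
L = nℏ

where ℏ = h/(2π) = 1.0546e-34 J·s

For n = 18:
L = 18 × 1.0546e-34 J·s
L = 1.90e-33 J·s

This can also be written as L = 18ℏ.
The angular momentum is an integer multiple of the reduced Planck constant.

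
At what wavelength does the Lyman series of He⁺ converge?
22.78 nm

The series limit corresponds to the transition from n = ∞ to n = 1.
This is the highest energy (shortest wavelength) transition in the Lyman series.

E_∞ = 0 eV
E_1 = -13.6057 × 2² / 1² = -54.4228 eV

Energy at series limit:
ΔE = E_∞ - E_1 = 0 - (-54.4228) = 54.4228 eV
λ = hc/E = 1239.84 eV·nm / 54.4228 eV = 22.78 nm

This energy equals the ionization energy from the n = 1 state of He⁺.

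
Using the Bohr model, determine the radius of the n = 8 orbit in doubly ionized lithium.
1.1289 nm (or 11.2891 Å)

The Bohr radius formula is:
r_n = n² a₀ / Z

where a₀ = 0.0529177 nm is the Bohr radius.

For Li²⁺ (Z = 3) at n = 8:
r_8 = 8² × 0.0529177 nm / 3
r_8 = 64 × 0.0529177 nm / 3
r_8 = 3.38673 nm / 3
r_8 = 1.1289 nm

The electron orbits at approximately 1.1289 nm from the nucleus.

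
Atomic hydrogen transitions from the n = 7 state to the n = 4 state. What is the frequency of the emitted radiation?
1.385e+14 Hz

First, find the transition energy:
E_7 = -13.6057 / 7² = -0.2776673 eV
E_4 = -13.6057 / 4² = -0.8503563 eV
|ΔE| = |E_4 - E_7| = 0.5726890 eV

Convert to Joules: E = 0.5726890 eV × (1.602177 × 10⁻¹⁹ J/eV) = 9.17549e-20 J

Using E = hf:
f = E/h = 9.17549e-20 J / (6.62607 × 10⁻³⁴ J·s)
f = 1.385e+14 Hz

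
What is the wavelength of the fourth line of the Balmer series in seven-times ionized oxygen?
6.407 nm

The lines of a series are numbered from the longest wavelength (smallest ΔE) outward; the fourth line is the transition from n = n_f + 4 to n_f.
The Balmer series has all transitions ending at n_f = 2.

For O⁷⁺ (Z = 8), the fourth line (δ-line) is the jump from n = 6 to n = 2:
E_6 = -13.6057 × 8² / 6² = -24.18791 eV
E_2 = -13.6057 × 8² / 2² = -217.69120 eV
ΔE = E_6 - E_2 = 193.50329 eV

λ = hc/E = 1239.84 eV·nm / 193.50329 eV
λ = 6.407 nm

This is the δ-line of the Balmer series in O⁷⁺.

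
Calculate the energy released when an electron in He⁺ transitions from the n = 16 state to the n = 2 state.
13.39311 eV

The energy levels are E_n = -13.6057 Z² eV / n².

Energy at n = 16: E_16 = -13.6057 × 2² / 16² = -0.21258906 eV
Energy at n = 2: E_2 = -13.6057 × 2² / 2² = -13.60570000 eV

For emission (electron falling to lower state), the photon energy is:
E_photon = E_16 - E_2 = |-0.21258906 - (-13.60570000)|
E_photon = 13.39311 eV

This energy is carried away by the emitted photon.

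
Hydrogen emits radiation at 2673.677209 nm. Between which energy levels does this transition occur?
n = 13 → n = 5

First, find the photon energy from the wavelength (hc = 1239.84 eV·nm):
E = hc/λ = 1239.84 eV·nm / 2673.677209 nm = 0.46372090 eV

The energy levels of hydrogen satisfy E_n = -13.6057 / n² eV, so an emission n_i → n_f releases
ΔE = 13.6057 × (1/n_f² − 1/n_i²) eV.

Setting ΔE equal to the photon energy:
1/n_f² − 1/n_i² = 0.46372090 / 13.6057 = 0.034082840

Since 1/n_i² must be positive, we need 1/n_f² > 0.034082840, i.e. n_f ≤ 5. For each allowed n_f, solve n_i = (1/n_f² − 0.034082840)^(−1/2) and check whether it is a whole number:
  n_f = 1: 1/n_i² = 1.000000000 − 0.034082840 = 0.965917160 → n_i = 1.017  (not an integer) ✗
  n_f = 2: 1/n_i² = 0.250000000 − 0.034082840 = 0.215917160 → n_i = 2.152  (not an integer) ✗
  n_f = 3: 1/n_i² = 0.111111111 − 0.034082840 = 0.077028271 → n_i = 3.603  (not an integer) ✗
  n_f = 4: 1/n_i² = 0.062500000 − 0.034082840 = 0.028417160 → n_i = 5.932  (not an integer) ✗
  n_f = 5: 1/n_i² = 0.040000000 − 0.034082840 = 0.005917160 → n_i = 13.000  → integer, n_i = 13 ✓

Only n_f = 5 gives an integer upper level, n_i = 13.

The transition is from n = 13 to n = 5 (emission).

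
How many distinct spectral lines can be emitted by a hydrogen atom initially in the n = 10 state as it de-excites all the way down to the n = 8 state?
3

The electron can occupy levels n = 8, 9, ..., 10 during de-excitation — that is m = 10 - 8 + 1 = 3 distinct levels.

The number of distinct spectral lines equals the number of ways to choose 2 of these m levels (each pair gives one possible emission transition):

Number of lines = m(m-1)/2 = 3×2/2 = 3

These correspond to all possible transitions between the 3 levels:
10 → 9, 10 → 8, 9 → 8

Each transition produces a photon with a unique energy (and thus wavelength). This count does not depend on Z.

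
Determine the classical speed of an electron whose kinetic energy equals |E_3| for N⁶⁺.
5.105e+06 m/s (or 1.70272% of c)

The binding energy at n = 3 for N⁶⁺ is:
E_3 = -13.6057 × 7²/3² = -74.0754778 eV
|E_3| = 74.0754778 eV

Convert to Joules:
KE = 74.0754778 eV × (1.602177 × 10⁻¹⁹ J/eV) = 1.18682e-17 J

Using KE = ½mv²:
v = √(2·KE/m_e)
v = √(2 × 1.18682e-17 J / 9.10938 × 10⁻³¹ kg)
v = 5.105e+06 m/s

This is approximately 1.70272% the speed of light.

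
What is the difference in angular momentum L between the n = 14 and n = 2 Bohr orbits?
1.2655e-33 J·s (or 12ℏ)

In the Bohr model, L_n = nℏ where ℏ = 1.054572e-34 J·s.

L_14 = 14ℏ = 1.476401e-33 J·s
L_2 = 2ℏ = 2.109144e-34 J·s

ΔL = L_14 - L_2 = (14 - 2)ℏ = 12ℏ
ΔL = 12 × 1.054572e-34 J·s = 1.2655e-33 J·s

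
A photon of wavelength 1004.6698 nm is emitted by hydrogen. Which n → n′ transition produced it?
n = 7 → n = 3

First, find the photon energy from the wavelength (hc = 1239.84 eV·nm):
E = hc/λ = 1239.84 eV·nm / 1004.6698 nm = 1.2340771 eV

The energy levels of hydrogen satisfy E_n = -13.6057 / n² eV, so an emission n_i → n_f releases
ΔE = 13.6057 × (1/n_f² − 1/n_i²) eV.

Setting ΔE equal to the photon energy:
1/n_f² − 1/n_i² = 1.2340771 / 13.6057 = 0.090702948

Since 1/n_i² must be positive, we need 1/n_f² > 0.090702948, i.e. n_f ≤ 3. For each allowed n_f, solve n_i = (1/n_f² − 0.090702948)^(−1/2) and check whether it is a whole number:
  n_f = 1: 1/n_i² = 1.000000000 − 0.090702948 = 0.909297052 → n_i = 1.049  (not an integer) ✗
  n_f = 2: 1/n_i² = 0.250000000 − 0.090702948 = 0.159297052 → n_i = 2.506  (not an integer) ✗
  n_f = 3: 1/n_i² = 0.111111111 − 0.090702948 = 0.020408163 → n_i = 7.000  → integer, n_i = 7 ✓

Only n_f = 3 gives an integer upper level, n_i = 7.

The transition is from n = 7 to n = 3 (emission).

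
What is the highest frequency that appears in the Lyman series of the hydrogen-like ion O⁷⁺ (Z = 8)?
2.1055e+17 Hz

The series limit corresponds to the transition from n = ∞ to n = 1.
This is the highest energy (shortest wavelength) transition in the Lyman series.

E_∞ = 0 eV
E_1 = -13.6057 × 8² / 1² = -870.764800 eV

Energy at series limit:
ΔE = E_∞ - E_1 = 0 - (-870.764800) = 870.764800 eV
E = 870.764800 eV × (1.602177 × 10⁻¹⁹ J/eV) = 1.395119e-16 J
f = E/h = 1.395119e-16 J / (6.62607 × 10⁻³⁴ J·s) = 2.1055e+17 Hz

This energy equals the ionization energy from the n = 1 state of O⁷⁺.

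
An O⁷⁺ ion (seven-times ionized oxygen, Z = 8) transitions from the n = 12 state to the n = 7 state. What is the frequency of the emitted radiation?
2.83e+15 Hz

First, find the transition energy:
E_12 = -13.6057 × 8² / 12² = -6.0469778 eV
E_7 = -13.6057 × 8² / 7² = -17.7707102 eV
|ΔE| = |E_7 - E_12| = 11.7237324 eV

Convert to Joules: E = 11.7237324 eV × (1.602177 × 10⁻¹⁹ J/eV) = 1.8783e-18 J

Using E = hf:
f = E/h = 1.8783e-18 J / (6.62607 × 10⁻³⁴ J·s)
f = 2.83e+15 Hz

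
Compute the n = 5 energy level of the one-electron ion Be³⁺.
-8.71 eV

For hydrogen-like ions, the energy levels scale with Z²:
E_n = -13.6057 Z² / n² eV

For Be³⁺ (Z = 4) at n = 5:
E_5 = -13.6057 × 4² / 5²
E_5 = -13.6057 × 16 / 25
E_5 = -217.6912 / 25
E_5 = -8.71 eV

The energy is 16 times more negative than hydrogen at the same n due to the stronger nuclear charge.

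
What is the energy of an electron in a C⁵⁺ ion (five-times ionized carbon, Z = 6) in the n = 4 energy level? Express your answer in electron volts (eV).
-30.613 eV

The energy levels of a hydrogen-like atom are given by:
E_n = -13.6057 Z² / n² eV  (with Z = 6 for C⁵⁺)

For n = 4:
E_4 = -13.6057 × 6² / 4²
E_4 = -13.6057 × 36 / 16
E_4 = -30.613 eV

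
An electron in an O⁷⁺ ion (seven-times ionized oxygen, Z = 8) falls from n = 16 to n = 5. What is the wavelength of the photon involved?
39.44871 nm

First, find the transition energy using E_n = -13.6057 Z² / n² eV:
E_16 = -13.6057 × 8² / 16² = -3.4014250 eV
E_5 = -13.6057 × 8² / 5² = -34.8305920 eV

Photon energy: |ΔE| = |E_5 - E_16| = 31.4291670 eV

Convert to wavelength using E = hc/λ with hc = 1239.84 eV·nm:
λ = hc/E = 1239.84 eV·nm / 31.4291670 eV
λ = 39.44871 nm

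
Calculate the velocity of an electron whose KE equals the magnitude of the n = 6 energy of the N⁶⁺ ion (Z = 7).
2.55e+06 m/s (or 0.851% of c)

The binding energy at n = 6 for N⁶⁺ is:
E_6 = -13.6057 × 7²/6² = -18.51887 eV
|E_6| = 18.51887 eV

Convert to Joules:
KE = 18.51887 eV × (1.602177 × 10⁻¹⁹ J/eV) = 2.9671e-18 J

Using KE = ½mv²:
v = √(2·KE/m_e)
v = √(2 × 2.9671e-18 J / 9.10938 × 10⁻³¹ kg)
v = 2.55e+06 m/s

This is approximately 0.851% the speed of light.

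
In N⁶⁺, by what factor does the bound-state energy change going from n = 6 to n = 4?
2.250000

Using E_n = -13.6057 Z² / n² eV with Z = 7:

E_4 = -13.6057 × 7² / 4² = -666.6793 / 16 = -41.667456250000 eV
E_6 = -13.6057 × 7² / 6² = -666.6793 / 36 = -18.518869444444 eV

The ratio is:
E_4/E_6 = (-41.667456250000) / (-18.518869444444)
E_4/E_6 = (-666.6793/16) / (-666.6793/36)
E_4/E_6 = 36/16
E_4/E_6 = 2.250000
(Note: the Z² factors cancel in the ratio.)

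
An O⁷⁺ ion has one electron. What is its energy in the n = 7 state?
-17.77 eV

For hydrogen-like ions, the energy levels scale with Z²:
E_n = -13.6057 Z² / n² eV

For O⁷⁺ (Z = 8) at n = 7:
E_7 = -13.6057 × 8² / 7²
E_7 = -13.6057 × 64 / 49
E_7 = -870.7648 / 49
E_7 = -17.77 eV

The energy is 64 times more negative than hydrogen at the same n due to the stronger nuclear charge.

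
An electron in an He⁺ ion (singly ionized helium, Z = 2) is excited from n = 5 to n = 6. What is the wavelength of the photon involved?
1863.95141 nm

First, find the transition energy using E_n = -13.6057 Z² / n² eV:
E_5 = -13.6057 × 2² / 5² = -2.17691200000 eV
E_6 = -13.6057 × 2² / 6² = -1.51174444444 eV

Photon energy: |ΔE| = |E_6 - E_5| = 0.66516755556 eV

Convert to wavelength using E = hc/λ with hc = 1239.84 eV·nm:
λ = hc/E = 1239.84 eV·nm / 0.66516755556 eV
λ = 1863.95141 nm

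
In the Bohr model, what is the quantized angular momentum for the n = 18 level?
1.8982e-33 J·s (or 18ℏ)

In the Bohr model, angular momentum is quantized:
L = nℏ

where ℏ = h/(2π) = 1.054572e-34 J·s

For n = 18:
L = 18 × 1.054572e-34 J·s
L = 1.8982e-33 J·s

This can also be written as L = 18ℏ.
The angular momentum is an integer multiple of the reduced Planck constant.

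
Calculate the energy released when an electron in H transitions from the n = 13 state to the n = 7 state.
0.197 eV

The energy levels are E_n = -13.6057 eV / n².

Energy at n = 13: E_13 = -13.6057 / 13² = -0.080507 eV
Energy at n = 7: E_7 = -13.6057 / 7² = -0.277667 eV

For emission (electron falling to lower state), the photon energy is:
E_photon = E_13 - E_7 = |-0.080507 - (-0.277667)|
E_photon = 0.197 eV

This energy is carried away by the emitted photon.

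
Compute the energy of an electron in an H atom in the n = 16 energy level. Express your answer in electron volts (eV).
-0.053 eV

The energy levels of a hydrogen-like atom are given by:
E_n = -13.6057 eV / n²

For n = 16:
E_16 = -13.6057 eV / 16²
E_16 = -13.6057 eV / 256
E_16 = -0.053 eV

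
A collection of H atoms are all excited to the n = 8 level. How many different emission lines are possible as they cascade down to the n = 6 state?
3

The electron can occupy levels n = 6, 7, ..., 8 during de-excitation — that is m = 8 - 6 + 1 = 3 distinct levels.

The number of distinct spectral lines equals the number of ways to choose 2 of these m levels (each pair gives one possible emission transition):

Number of lines = m(m-1)/2 = 3×2/2 = 3

These correspond to all possible transitions between the 3 levels:
8 → 7, 8 → 6, 7 → 6

Each transition produces a photon with a unique energy (and thus wavelength). This count does not depend on Z.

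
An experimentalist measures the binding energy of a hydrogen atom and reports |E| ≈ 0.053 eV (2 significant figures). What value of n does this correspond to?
n = 16

The exact energy levels follow E_n = -13.6057 eV / n².

The measured value (-0.053 eV) is reported to only 2 significant figures, so we must test candidate n values and see which one matches to that precision.

Candidate energies:
  n = 14:  E = -13.6057/14² = -0.06942 eV
  n = 15:  E = -13.6057/15² = -0.06047 eV
  n = 16:  E = -13.6057/16² = -0.05315 eV  ← matches
  n = 17:  E = -13.6057/17² = -0.04708 eV
  n = 18:  E = -13.6057/18² = -0.04199 eV

Checking against the measurement of -0.053 eV (2 sig figs), only n = 16 agrees:
E_16 = -0.05315 eV, which rounds to -0.053 eV ✓

Therefore n = 16.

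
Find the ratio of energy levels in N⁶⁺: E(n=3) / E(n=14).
21.777778

Using E_n = -13.6057 Z² / n² eV with Z = 7:

E_3 = -13.6057 × 7² / 3² = -666.6793 / 9 = -74.075477777778 eV
E_14 = -13.6057 × 7² / 14² = -666.6793 / 196 = -3.401425000000 eV

The ratio is:
E_3/E_14 = (-74.075477777778) / (-3.401425000000)
E_3/E_14 = (-666.6793/9) / (-666.6793/196)
E_3/E_14 = 196/9
E_3/E_14 = 21.777778
(Note: the Z² factors cancel in the ratio.)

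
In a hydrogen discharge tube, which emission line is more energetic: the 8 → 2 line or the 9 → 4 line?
8 → 2

Calculate the energy for each transition:

Transition 8 → 2:
ΔE₁ = |E_2 - E_8| = |-13.6057/2² - (-13.6057/8²)|
ΔE₁ = |-3.401425000 - (-0.212589063)| = 3.188836 eV

Transition 9 → 4:
ΔE₂ = |E_4 - E_9| = |-13.6057/4² - (-13.6057/9²)|
ΔE₂ = |-0.850356250 - (-0.167971605)| = 0.682385 eV

Since 3.188836 eV > 0.682385 eV, the transition 8 → 2 emits the more energetic photon.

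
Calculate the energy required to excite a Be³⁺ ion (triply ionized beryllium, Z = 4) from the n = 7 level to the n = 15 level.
3.475 eV

The energy levels of a hydrogen-like atom are E_n = -13.6057 Z² eV / n².

Energy at n = 7: E_7 = -13.6057 × 4² / 7² = -4.442678 eV
Energy at n = 15: E_15 = -13.6057 × 4² / 15² = -0.967516 eV

The excitation energy is the difference:
ΔE = E_15 - E_7
ΔE = -0.967516 - (-4.442678)
ΔE = 3.475 eV

Since this is positive, energy must be absorbed (photon absorption).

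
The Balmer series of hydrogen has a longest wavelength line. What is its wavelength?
656.11089 nm

The longest wavelength corresponds to the smallest energy transition in the series.
The Balmer series has all transitions ending at n_f = 2.

For H, the first line (α-line) is the jump from n = 3 to n = 2:
E_3 = -13.6057 / 3² = -1.511744444 eV
E_2 = -13.6057 / 2² = -3.401425000 eV
ΔE = E_3 - E_2 = 1.889680556 eV

λ = hc/E = 1239.84 eV·nm / 1.889680556 eV
λ = 656.11089 nm

This is the α-line of the Balmer series in H.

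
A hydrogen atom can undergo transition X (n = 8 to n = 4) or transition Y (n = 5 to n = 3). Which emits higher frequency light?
5 → 3

Calculate the energy for each transition:

Transition 8 → 4:
ΔE₁ = |E_4 - E_8| = |-13.6057/4² - (-13.6057/8²)|
ΔE₁ = |-0.85035625000 - (-0.21258906250)| = 0.63776719 eV

Transition 5 → 3:
ΔE₂ = |E_3 - E_5| = |-13.6057/3² - (-13.6057/5²)|
ΔE₂ = |-1.51174444444 - (-0.54422800000)| = 0.96751644 eV

Since 0.96751644 eV > 0.63776719 eV, the transition 5 → 3 emits the more energetic photon.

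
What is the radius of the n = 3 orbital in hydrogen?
0.476260 nm (or 4.762595 Å)

The Bohr radius formula is:
r_n = n² a₀ / Z

where a₀ = 0.052917721 nm is the Bohr radius.

For H (Z = 1) at n = 3:
r_3 = 3² × 0.052917721 nm / 1
r_3 = 9 × 0.052917721 nm / 1
r_3 = 0.4762595 nm / 1
r_3 = 0.476260 nm

The electron orbits at approximately 0.476260 nm from the nucleus.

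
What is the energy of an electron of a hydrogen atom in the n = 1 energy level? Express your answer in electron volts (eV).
-13.606 eV

The energy levels of a hydrogen-like atom are given by:
E_n = -13.6057 eV / n²

For n = 1:
E_1 = -13.6057 eV / 1²
E_1 = -13.6057 eV / 1
E_1 = -13.606 eV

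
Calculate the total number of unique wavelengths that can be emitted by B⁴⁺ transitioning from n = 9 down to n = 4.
15

The electron can occupy levels n = 4, 5, ..., 9 during de-excitation — that is m = 9 - 4 + 1 = 6 distinct levels.

The number of distinct spectral lines equals the number of ways to choose 2 of these m levels (each pair gives one possible emission transition):

Number of lines = m(m-1)/2 = 6×5/2 = 15

These correspond to all possible transitions between the 6 levels:
9 → 8, 9 → 7, 9 → 6, 9 → 5, 9 → 4, 8 → 7, 8 → 6, 8 → 5...

Each transition produces a photon with a unique energy (and thus wavelength). This count does not depend on Z.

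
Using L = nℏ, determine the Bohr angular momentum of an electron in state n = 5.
5.27e-34 J·s (or 5ℏ)

In the Bohr model, angular momentum is quantized:
L = nℏ

where ℏ = h/(2π) = 1.0546e-34 J·s

For n = 5:
L = 5 × 1.0546e-34 J·s
L = 5.27e-34 J·s

This can also be written as L = 5ℏ.
The angular momentum is an integer multiple of the reduced Planck constant.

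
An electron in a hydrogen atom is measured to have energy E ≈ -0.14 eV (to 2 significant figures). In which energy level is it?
n = 10

The exact energy levels follow E_n = -13.6057 eV / n².

The measured value (-0.14 eV) is reported to only 2 significant figures, so we must test candidate n values and see which one matches to that precision.

Candidate energies:
  n = 8:  E = -13.6057/8² = -0.212589 eV
  n = 9:  E = -13.6057/9² = -0.167972 eV
  n = 10:  E = -13.6057/10² = -0.136057 eV  ← matches
  n = 11:  E = -13.6057/11² = -0.112444 eV
  n = 12:  E = -13.6057/12² = -0.094484 eV

Checking against the measurement of -0.14 eV (2 sig figs), only n = 10 agrees:
E_10 = -0.136057 eV, which rounds to -0.14 eV ✓

Therefore n = 10.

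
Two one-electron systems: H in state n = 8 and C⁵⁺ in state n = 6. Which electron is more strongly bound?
C⁵⁺ at n = 6 (E = -13.606 eV)

Using E_n = -13.6057 Z² / n² eV:

H (Z = 1) at n = 8:
E = -13.6057 × 1² / 8² = -13.6057 × 1 / 64 = -0.212589 eV

C⁵⁺ (Z = 6) at n = 6:
E = -13.6057 × 6² / 6² = -13.6057 × 36 / 36 = -13.605700 eV

Since -13.605700 eV < -0.212589 eV,
C⁵⁺ at n = 6 is more tightly bound (requires more energy to ionize).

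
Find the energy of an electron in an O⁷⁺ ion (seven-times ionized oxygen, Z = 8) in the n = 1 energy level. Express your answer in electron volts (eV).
-870.7648 eV

The energy levels of a hydrogen-like atom are given by:
E_n = -13.6057 Z² / n² eV  (with Z = 8 for O⁷⁺)

For n = 1:
E_1 = -13.6057 × 8² / 1²
E_1 = -13.6057 × 64 / 1
E_1 = -870.7648 eV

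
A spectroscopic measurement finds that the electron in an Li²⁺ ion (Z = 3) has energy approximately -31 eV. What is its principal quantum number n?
n = 2

The exact energy levels follow E_n = -13.6057 Z² / n² eV with Z = 3.

The measured value (-31 eV) is reported to only 2 significant figures, so we must test candidate n values and see which one matches to that precision.

Candidate energies:
  n = 1:  E = -13.6057 × 3² / 1² = -122.45130 eV
  n = 2:  E = -13.6057 × 3² / 2² = -30.61283 eV  ← matches
  n = 3:  E = -13.6057 × 3² / 3² = -13.60570 eV
  n = 4:  E = -13.6057 × 3² / 4² = -7.65321 eV

Checking against the measurement of -31 eV (2 sig figs), only n = 2 agrees:
E_2 = -30.61283 eV, which rounds to -31 eV ✓

Therefore n = 2.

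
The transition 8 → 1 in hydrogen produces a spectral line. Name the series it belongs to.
Lyman series

The spectral series in hydrogen are named based on the final (lower) energy level:
- Lyman series: n_final = 1 (ultraviolet)
- Balmer series: n_final = 2 (visible/near-UV)
- Paschen series: n_final = 3 (infrared)
- Brackett series: n_final = 4 (infrared)
- Pfund series: n_final = 5 (far infrared)

Since this transition ends at n = 1, it belongs to the Lyman series.

For reference, this 8 → 1 line has photon energy
ΔE = 13.6057 eV × (1/1² - 1/8²) = 13.3931 eV,
corresponding to wavelength λ = hc/ΔE = 1239.84 eV·nm / 13.3931 eV = 92.57 nm in the ultraviolet region.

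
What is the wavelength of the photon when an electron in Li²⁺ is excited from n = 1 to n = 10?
10.227443 nm

First, find the transition energy using E_n = -13.6057 Z² / n² eV:
E_1 = -13.6057 × 3² / 1² = -122.45130000 eV
E_10 = -13.6057 × 3² / 10² = -1.22451300 eV

Photon energy: |ΔE| = |E_10 - E_1| = 121.22678700 eV

Convert to wavelength using E = hc/λ with hc = 1239.84 eV·nm:
λ = hc/E = 1239.84 eV·nm / 121.22678700 eV
λ = 10.227443 nm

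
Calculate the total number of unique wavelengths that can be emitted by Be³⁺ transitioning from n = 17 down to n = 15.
3

The electron can occupy levels n = 15, 16, ..., 17 during de-excitation — that is m = 17 - 15 + 1 = 3 distinct levels.

The number of distinct spectral lines equals the number of ways to choose 2 of these m levels (each pair gives one possible emission transition):

Number of lines = m(m-1)/2 = 3×2/2 = 3

These correspond to all possible transitions between the 3 levels:
17 → 16, 17 → 15, 16 → 15

Each transition produces a photon with a unique energy (and thus wavelength). This count does not depend on Z.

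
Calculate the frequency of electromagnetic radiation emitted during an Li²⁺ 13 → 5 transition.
1.01e+15 Hz

First, find the transition energy:
E_13 = -13.6057 × 3² / 13² = -0.72456 eV
E_5 = -13.6057 × 3² / 5² = -4.89805 eV
|ΔE| = |E_5 - E_13| = 4.17349 eV

Convert to Joules: E = 4.17349 eV × (1.602177 × 10⁻¹⁹ J/eV) = 6.6867e-19 J

Using E = hf:
f = E/h = 6.6867e-19 J / (6.62607 × 10⁻³⁴ J·s)
f = 1.01e+15 Hz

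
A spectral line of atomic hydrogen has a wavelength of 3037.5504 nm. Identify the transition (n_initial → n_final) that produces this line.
n = 10 → n = 5

First, find the photon energy from the wavelength (hc = 1239.84 eV·nm):
E = hc/λ = 1239.84 eV·nm / 3037.5504 nm = 0.40817101 eV

The energy levels of hydrogen satisfy E_n = -13.6057 / n² eV, so an emission n_i → n_f releases
ΔE = 13.6057 × (1/n_f² − 1/n_i²) eV.

Setting ΔE equal to the photon energy:
1/n_f² − 1/n_i² = 0.40817101 / 13.6057 = 0.030000001

Since 1/n_i² must be positive, we need 1/n_f² > 0.030000001, i.e. n_f ≤ 5. For each allowed n_f, solve n_i = (1/n_f² − 0.030000001)^(−1/2) and check whether it is a whole number:
  n_f = 1: 1/n_i² = 1.000000000 − 0.030000001 = 0.969999999 → n_i = 1.015  (not an integer) ✗
  n_f = 2: 1/n_i² = 0.250000000 − 0.030000001 = 0.219999999 → n_i = 2.132  (not an integer) ✗
  n_f = 3: 1/n_i² = 0.111111111 − 0.030000001 = 0.081111110 → n_i = 3.511  (not an integer) ✗
  n_f = 4: 1/n_i² = 0.062500000 − 0.030000001 = 0.032499999 → n_i = 5.547  (not an integer) ✗
  n_f = 5: 1/n_i² = 0.040000000 − 0.030000001 = 0.009999999 → n_i = 10.000  → integer, n_i = 10 ✓

Only n_f = 5 gives an integer upper level, n_i = 10.

The transition is from n = 10 to n = 5 (emission).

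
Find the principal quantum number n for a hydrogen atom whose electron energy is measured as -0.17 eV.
n = 9

The exact energy levels follow E_n = -13.6057 eV / n².

The measured value (-0.17 eV) is reported to only 2 significant figures, so we must test candidate n values and see which one matches to that precision.

Candidate energies:
  n = 7:  E = -13.6057/7² = -0.27767 eV
  n = 8:  E = -13.6057/8² = -0.21259 eV
  n = 9:  E = -13.6057/9² = -0.16797 eV  ← matches
  n = 10:  E = -13.6057/10² = -0.13606 eV
  n = 11:  E = -13.6057/11² = -0.11244 eV

Checking against the measurement of -0.17 eV (2 sig figs), only n = 9 agrees:
E_9 = -0.16797 eV, which rounds to -0.17 eV ✓

Therefore n = 9.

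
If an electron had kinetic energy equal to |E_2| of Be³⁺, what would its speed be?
4.3754e+06 m/s (or 1.46% of c)

The binding energy at n = 2 for Be³⁺ is:
E_2 = -13.6057 × 4²/2² = -54.422800 eV
|E_2| = 54.422800 eV

Convert to Joules:
KE = 54.422800 eV × (1.602177 × 10⁻¹⁹ J/eV) = 8.719496e-18 J

Using KE = ½mv²:
v = √(2·KE/m_e)
v = √(2 × 8.719496e-18 J / 9.10938 × 10⁻³¹ kg)
v = 4.3754e+06 m/s

This is approximately 1.46% the speed of light.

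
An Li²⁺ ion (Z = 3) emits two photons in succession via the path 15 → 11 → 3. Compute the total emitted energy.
13.0615 eV

The energy levels of Li²⁺ are E_n = -13.6057 × 3² / n² eV.

First transition (15 → 11):
ΔE₁ = |E_11 - E_15|
ΔE₁ = |-1.0119942149 - (-0.5442280000)| = 0.4677662 eV

Second transition (11 → 3):
ΔE₂ = |E_3 - E_11|
ΔE₂ = |-13.6057000000 - (-1.0119942149)| = 12.5937058 eV

Total energy released:
E_total = ΔE₁ + ΔE₂ = 0.4677662 + 12.5937058 = 13.0615 eV

Note: This equals the direct transition 15 → 3: 13.0615 eV ✓
Energy is conserved regardless of the path taken.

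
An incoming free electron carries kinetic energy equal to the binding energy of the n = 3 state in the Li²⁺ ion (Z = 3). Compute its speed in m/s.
2.19e+06 m/s (or 0.73% of c)

The binding energy at n = 3 for Li²⁺ is:
E_3 = -13.6057 × 3²/3² = -13.6057 eV
|E_3| = 13.6057 eV

Convert to Joules:
KE = 13.6057 eV × (1.602177 × 10⁻¹⁹ J/eV) = 2.1799e-18 J

Using KE = ½mv²:
v = √(2·KE/m_e)
v = √(2 × 2.1799e-18 J / 9.10938 × 10⁻³¹ kg)
v = 2.19e+06 m/s

This is approximately 0.73% the speed of light.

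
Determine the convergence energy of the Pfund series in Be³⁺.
8.71 eV

The series limit corresponds to the transition from n = ∞ to n = 5.
This is the highest energy (shortest wavelength) transition in the Pfund series.

E_∞ = 0 eV
E_5 = -13.6057 × 4² / 5² = -8.71 eV

Energy at series limit:
ΔE = E_∞ - E_5 = 0 - (-8.71) = 8.71 eV

This energy equals the ionization energy from the n = 5 state of Be³⁺.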